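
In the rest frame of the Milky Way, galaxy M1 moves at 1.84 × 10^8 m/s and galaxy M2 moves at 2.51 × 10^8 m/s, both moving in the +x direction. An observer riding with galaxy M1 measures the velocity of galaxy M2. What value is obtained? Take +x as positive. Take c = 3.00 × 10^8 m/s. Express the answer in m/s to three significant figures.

+1.38 × 10^8 m/s

β_A = 0.613, β_B = 0.837 (dividing each by c = 3.00 × 10^8 m/s).
Transform to A's frame with the inverse velocity-addition law: u' = (u − v)/(1 − uv/c²), taking u = β_B and v = β_A.
u' = (0.837 − 0.613) / (1 − (0.613)(0.837)) = 0.2233/0.4868 = 0.4587.
u' = 0.4587 × 3.00 × 10^8 m/s.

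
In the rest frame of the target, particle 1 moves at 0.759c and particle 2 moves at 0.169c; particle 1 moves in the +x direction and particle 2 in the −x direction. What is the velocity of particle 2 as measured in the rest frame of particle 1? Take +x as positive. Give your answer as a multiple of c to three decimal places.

β_A = 0.759, β_B = -0.169.
Transform to A's frame with the inverse velocity-addition law: u' = (u − v)/(1 − uv/c²), taking u = β_B and v = β_A.
u' = (-0.169 − 0.759) / (1 − (0.759)(-0.169)) = -0.9280/1.1283 = -0.8225.

-0.822c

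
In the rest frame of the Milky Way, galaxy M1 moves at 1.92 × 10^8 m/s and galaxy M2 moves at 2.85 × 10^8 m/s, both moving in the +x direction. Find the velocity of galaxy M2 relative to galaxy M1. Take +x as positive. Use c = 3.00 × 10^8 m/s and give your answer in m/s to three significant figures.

+2.37 × 10^8 m/s

β_A = 0.640, β_B = 0.950 (dividing each by c = 3.00 × 10^8 m/s).
Transform to A's frame with the inverse velocity-addition law: u' = (u − v)/(1 − uv/c²), taking u = β_B and v = β_A.
u' = (0.950 − 0.640) / (1 − (0.640)(0.950)) = 0.3100/0.3920 = 0.7908.
u' = 0.7908 × 3.00 × 10^8 m/s.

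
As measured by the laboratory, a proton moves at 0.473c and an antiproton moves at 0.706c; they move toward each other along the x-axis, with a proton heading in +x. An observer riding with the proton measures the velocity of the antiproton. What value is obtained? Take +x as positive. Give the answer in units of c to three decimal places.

-0.884c

β_A = 0.473, β_B = -0.706.
Transform to A's frame with the inverse velocity-addition law: u' = (u − v)/(1 − uv/c²), taking u = β_B and v = β_A.
u' = (-0.706 − 0.473) / (1 − (0.473)(-0.706)) = -1.1790/1.3339 = -0.8838.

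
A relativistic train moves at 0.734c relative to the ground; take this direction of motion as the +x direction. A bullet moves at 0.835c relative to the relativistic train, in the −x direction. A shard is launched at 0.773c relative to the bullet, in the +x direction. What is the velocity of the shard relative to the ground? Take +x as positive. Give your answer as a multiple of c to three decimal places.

Apply u = (u' + v)/(1 + u'v/c²) successively, working outward toward the ground.
Start: velocity of the relativistic train relative to the ground = 0.7340c.
Compose with the bullet (u' = -0.835 in the relativistic train frame): u_1 = (-0.835 + 0.734) / (1 + (-0.835)·0.734) = -0.1010/0.3871 = -0.2609.
Compose with the shard (u' = 0.773 in the bullet frame): u_2 = (0.773 + (-0.261)) / (1 + 0.773·(-0.261)) = 0.5121/0.7983 = 0.6415.

+0.641c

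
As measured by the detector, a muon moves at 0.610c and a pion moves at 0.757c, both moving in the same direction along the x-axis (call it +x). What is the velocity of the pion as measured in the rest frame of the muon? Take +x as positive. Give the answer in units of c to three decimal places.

+0.273c

β_A = 0.610, β_B = 0.757.
Transform to A's frame with the inverse velocity-addition law: u' = (u − v)/(1 − uv/c²), taking u = β_B and v = β_A.
u' = (0.757 − 0.610) / (1 − (0.610)(0.757)) = 0.1470/0.5382 = 0.2731.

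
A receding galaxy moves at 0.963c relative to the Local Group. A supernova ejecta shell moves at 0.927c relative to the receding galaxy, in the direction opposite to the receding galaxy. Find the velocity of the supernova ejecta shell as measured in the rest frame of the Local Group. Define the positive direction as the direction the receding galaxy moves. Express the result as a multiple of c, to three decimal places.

+0.336c

With v = 0.963 and u' = -0.927 (in units of c),
u = (u' + v)/(1 + u'v/c²):
u = (-0.927 + 0.963) / (1 + (-0.927)·0.963) = 0.0360/0.1073 = 0.3355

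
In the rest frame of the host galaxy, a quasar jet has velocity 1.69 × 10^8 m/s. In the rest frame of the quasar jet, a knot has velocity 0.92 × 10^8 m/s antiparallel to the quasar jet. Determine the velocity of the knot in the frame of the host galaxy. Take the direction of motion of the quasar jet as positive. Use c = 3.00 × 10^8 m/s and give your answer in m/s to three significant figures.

In units of c (dividing by 3.00 × 10^8 m/s): v = 0.563, u' = -0.307.
u = (u' + v)/(1 + u'v/c²):
u = (-0.307 + 0.563) / (1 + (-0.307)·0.563) = 0.2567/0.8272 = 0.3103
Converting back: u = 0.3103 × 3.00 × 10^8 m/s.

+9.31 × 10^7 m/s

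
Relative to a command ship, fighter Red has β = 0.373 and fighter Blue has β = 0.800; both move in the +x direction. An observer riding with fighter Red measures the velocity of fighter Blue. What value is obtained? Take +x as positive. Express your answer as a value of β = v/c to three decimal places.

β = +0.609

β_A = 0.373, β_B = 0.800.
Transform to A's frame with the inverse velocity-addition law: u' = (u − v)/(1 − uv/c²), taking u = β_B and v = β_A.
u' = (0.800 − 0.373) / (1 − (0.373)(0.800)) = 0.4270/0.7016 = 0.6086.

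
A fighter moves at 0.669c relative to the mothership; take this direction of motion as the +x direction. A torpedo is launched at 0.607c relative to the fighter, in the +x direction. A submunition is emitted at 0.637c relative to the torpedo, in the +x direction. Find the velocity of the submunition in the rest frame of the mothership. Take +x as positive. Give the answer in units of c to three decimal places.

0.979c

Apply u = (u' + v)/(1 + u'v/c²) successively, working outward toward the mothership.
Start: velocity of the fighter relative to the mothership = 0.6690c.
Compose with the torpedo (u' = 0.607 in the fighter frame): u_1 = (0.607 + 0.669) / (1 + 0.607·0.669) = 1.2760/1.4061 = 0.9075.
Compose with the submunition (u' = 0.637 in the torpedo frame): u_2 = (0.637 + 0.907) / (1 + 0.637·0.907) = 1.5445/1.5781 = 0.9787.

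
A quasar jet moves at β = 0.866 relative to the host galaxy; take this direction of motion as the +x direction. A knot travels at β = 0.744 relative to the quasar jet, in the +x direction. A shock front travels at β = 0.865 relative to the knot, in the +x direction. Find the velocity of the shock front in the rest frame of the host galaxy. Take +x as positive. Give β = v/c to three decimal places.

β = 0.998

Apply u = (u' + v)/(1 + u'v/c²) successively, working outward toward the host galaxy.
Start: velocity of the quasar jet relative to the host galaxy = 0.8660c.
Compose with the knot (u' = 0.744 in the quasar jet frame): u_1 = (0.744 + 0.866) / (1 + 0.744·0.866) = 1.6100/1.6443 = 0.9791.
Compose with the shock front (u' = 0.865 in the knot frame): u_2 = (0.865 + 0.979) / (1 + 0.865·0.979) = 1.8441/1.8470 = 0.9985.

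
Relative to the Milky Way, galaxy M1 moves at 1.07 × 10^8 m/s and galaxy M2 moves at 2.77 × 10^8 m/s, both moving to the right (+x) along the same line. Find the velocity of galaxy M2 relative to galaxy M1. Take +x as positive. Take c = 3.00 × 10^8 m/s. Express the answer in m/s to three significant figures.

β_A = 0.357, β_B = 0.923 (dividing each by c = 3.00 × 10^8 m/s).
Transform to A's frame with the inverse velocity-addition law: u' = (u − v)/(1 − uv/c²), taking u = β_B and v = β_A.
u' = (0.923 − 0.357) / (1 − (0.357)(0.923)) = 0.5667/0.6707 = 0.8449.
u' = 0.8449 × 3.00 × 10^8 m/s.

+2.53 × 10^8 m/s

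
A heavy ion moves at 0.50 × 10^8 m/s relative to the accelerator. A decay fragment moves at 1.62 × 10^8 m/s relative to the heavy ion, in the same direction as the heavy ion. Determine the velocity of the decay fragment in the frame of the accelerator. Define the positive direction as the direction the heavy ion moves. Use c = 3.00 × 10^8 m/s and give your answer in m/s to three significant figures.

1.94 × 10^8 m/s

In units of c (dividing by 3.00 × 10^8 m/s): v = 0.167, u' = 0.540.
u = (u' + v)/(1 + u'v/c²):
u = (0.540 + 0.167) / (1 + 0.540·0.167) = 0.7067/1.0900 = 0.6483
Converting back: u = 0.6483 × 3.00 × 10^8 m/s.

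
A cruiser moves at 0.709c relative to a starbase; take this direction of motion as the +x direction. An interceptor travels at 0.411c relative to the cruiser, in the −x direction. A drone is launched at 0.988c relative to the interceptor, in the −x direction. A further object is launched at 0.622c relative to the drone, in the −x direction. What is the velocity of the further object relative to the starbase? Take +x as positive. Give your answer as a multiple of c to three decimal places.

Apply u = (u' + v)/(1 + u'v/c²) successively, working outward toward the starbase.
Start: velocity of the cruiser relative to the starbase = 0.7090c.
Compose with the interceptor (u' = -0.411 in the cruiser frame): u_1 = (-0.411 + 0.709) / (1 + (-0.411)·0.709) = 0.2980/0.7086 = 0.4205.
Compose with the drone (u' = -0.988 in the interceptor frame): u_2 = (-0.988 + 0.421) / (1 + (-0.988)·0.421) = -0.5675/0.5845 = -0.9708.
Compose with the further object (u' = -0.622 in the drone frame): u_3 = (-0.622 + (-0.971)) / (1 + (-0.622)·(-0.971)) = -1.5928/1.6039 = -0.9931.

-0.993c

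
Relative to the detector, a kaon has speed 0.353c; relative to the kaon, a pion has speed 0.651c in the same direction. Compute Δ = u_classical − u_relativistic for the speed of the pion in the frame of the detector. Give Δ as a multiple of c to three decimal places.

Δ = 0.188c

Galilean: u_cl = 0.651 + 0.353 = 1.0040.
Relativistic: u_rel = (0.651 + 0.353) / (1 + 0.651·0.353) = 1.0040/1.2298 = 0.8164.
Δ = 1.0040 − 0.8164 = 0.1876.
(The classical prediction exceeds c; the relativistic result does not.)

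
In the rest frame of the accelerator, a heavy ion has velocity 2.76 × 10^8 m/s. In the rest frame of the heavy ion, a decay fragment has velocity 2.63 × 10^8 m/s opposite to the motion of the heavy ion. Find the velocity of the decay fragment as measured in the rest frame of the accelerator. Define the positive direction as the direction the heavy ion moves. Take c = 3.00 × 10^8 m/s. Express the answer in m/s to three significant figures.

In units of c (dividing by 3.00 × 10^8 m/s): v = 0.920, u' = -0.877.
u = (u' + v)/(1 + u'v/c²):
u = (-0.877 + 0.920) / (1 + (-0.877)·0.920) = 0.0433/0.1935 = 0.2240
Converting back: u = 0.2240 × 3.00 × 10^8 m/s.

+6.72 × 10^7 m/s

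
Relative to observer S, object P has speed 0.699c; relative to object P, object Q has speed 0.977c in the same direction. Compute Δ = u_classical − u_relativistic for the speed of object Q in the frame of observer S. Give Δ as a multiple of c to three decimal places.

Galilean: u_cl = 0.977 + 0.699 = 1.6760.
Relativistic: u_rel = (0.977 + 0.699) / (1 + 0.977·0.699) = 1.6760/1.6829 = 0.9959.
Δ = 1.6760 − 0.9959 = 0.6801.
(The classical prediction exceeds c; the relativistic result does not.)

Δ = 0.680c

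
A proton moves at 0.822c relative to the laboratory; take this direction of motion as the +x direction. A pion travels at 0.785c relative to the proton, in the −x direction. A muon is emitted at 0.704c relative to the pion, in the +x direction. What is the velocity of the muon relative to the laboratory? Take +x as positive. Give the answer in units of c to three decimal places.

+0.753c

Apply u = (u' + v)/(1 + u'v/c²) successively, working outward toward the laboratory.
Start: velocity of the proton relative to the laboratory = 0.8220c.
Compose with the pion (u' = -0.785 in the proton frame): u_1 = (-0.785 + 0.822) / (1 + (-0.785)·0.822) = 0.0370/0.3547 = 0.1043.
Compose with the muon (u' = 0.704 in the pion frame): u_2 = (0.704 + 0.104) / (1 + 0.704·0.104) = 0.8083/1.0734 = 0.7530.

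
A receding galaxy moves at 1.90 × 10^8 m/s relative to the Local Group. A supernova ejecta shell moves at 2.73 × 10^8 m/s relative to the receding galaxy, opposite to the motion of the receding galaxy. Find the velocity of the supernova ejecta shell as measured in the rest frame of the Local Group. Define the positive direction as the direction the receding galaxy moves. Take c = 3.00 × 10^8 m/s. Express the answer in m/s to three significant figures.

In units of c (dividing by 3.00 × 10^8 m/s): v = 0.633, u' = -0.910.
u = (u' + v)/(1 + u'v/c²):
u = (-0.910 + 0.633) / (1 + (-0.910)·0.633) = -0.2767/0.4237 = -0.6530
Converting back: u = -0.6530 × 3.00 × 10^8 m/s.

-1.96 × 10^8 m/s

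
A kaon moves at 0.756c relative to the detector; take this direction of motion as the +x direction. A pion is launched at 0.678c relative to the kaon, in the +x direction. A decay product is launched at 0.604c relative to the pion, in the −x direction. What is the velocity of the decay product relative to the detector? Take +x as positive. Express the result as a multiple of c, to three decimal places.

+0.805c

Apply u = (u' + v)/(1 + u'v/c²) successively, working outward toward the detector.
Start: velocity of the kaon relative to the detector = 0.7560c.
Compose with the pion (u' = 0.678 in the kaon frame): u_1 = (0.678 + 0.756) / (1 + 0.678·0.756) = 1.4340/1.5126 = 0.9481.
Compose with the decay product (u' = -0.604 in the pion frame): u_2 = (-0.604 + 0.948) / (1 + (-0.604)·0.948) = 0.3441/0.4274 = 0.8050.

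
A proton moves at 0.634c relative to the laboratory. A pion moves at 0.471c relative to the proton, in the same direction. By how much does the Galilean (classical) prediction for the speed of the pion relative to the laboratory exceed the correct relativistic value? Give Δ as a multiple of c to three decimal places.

Galilean: u_cl = 0.471 + 0.634 = 1.1050.
Relativistic: u_rel = (0.471 + 0.634) / (1 + 0.471·0.634) = 1.1050/1.2986 = 0.8509.
Δ = 1.1050 − 0.8509 = 0.2541.
(The classical prediction exceeds c; the relativistic result does not.)

Δ = 0.254c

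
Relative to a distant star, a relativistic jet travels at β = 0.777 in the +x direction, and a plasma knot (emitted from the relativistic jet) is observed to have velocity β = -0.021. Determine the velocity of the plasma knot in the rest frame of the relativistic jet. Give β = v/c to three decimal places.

β = -0.785

Invert the composition law: u' = (u − v)/(1 − uv/c²).
u' = (-0.021 − 0.777) / (1 − (-0.021)(0.777)) = -0.7980/1.0163 = -0.7852.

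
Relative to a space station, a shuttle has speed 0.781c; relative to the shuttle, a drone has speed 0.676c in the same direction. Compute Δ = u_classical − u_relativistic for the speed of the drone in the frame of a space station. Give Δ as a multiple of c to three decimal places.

Galilean: u_cl = 0.676 + 0.781 = 1.4570.
Relativistic: u_rel = (0.676 + 0.781) / (1 + 0.676·0.781) = 1.4570/1.5280 = 0.9536.
Δ = 1.4570 − 0.9536 = 0.5034.
(The classical prediction exceeds c; the relativistic result does not.)

Δ = 0.503c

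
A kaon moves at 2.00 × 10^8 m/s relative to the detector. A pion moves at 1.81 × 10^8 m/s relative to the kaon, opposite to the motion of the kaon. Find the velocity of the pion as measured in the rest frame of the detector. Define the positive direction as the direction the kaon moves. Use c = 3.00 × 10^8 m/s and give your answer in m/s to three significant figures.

+3.18 × 10^7 m/s

In units of c (dividing by 3.00 × 10^8 m/s): v = 0.667, u' = -0.603.
u = (u' + v)/(1 + u'v/c²):
u = (-0.603 + 0.667) / (1 + (-0.603)·0.667) = 0.0633/0.5978 = 0.1059
(Galilean addition would give +0.063c.)
Converting back: u = 0.1059 × 3.00 × 10^8 m/s.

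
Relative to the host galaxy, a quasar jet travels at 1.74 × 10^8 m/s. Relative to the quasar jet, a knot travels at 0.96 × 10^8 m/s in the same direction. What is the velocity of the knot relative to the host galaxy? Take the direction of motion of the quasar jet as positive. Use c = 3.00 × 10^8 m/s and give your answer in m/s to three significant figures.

In units of c (dividing by 3.00 × 10^8 m/s): v = 0.580, u' = 0.320.
u = (u' + v)/(1 + u'v/c²):
u = (0.320 + 0.580) / (1 + 0.320·0.580) = 0.9000/1.1856 = 0.7591
Converting back: u = 0.7591 × 3.00 × 10^8 m/s.

2.28 × 10^8 m/s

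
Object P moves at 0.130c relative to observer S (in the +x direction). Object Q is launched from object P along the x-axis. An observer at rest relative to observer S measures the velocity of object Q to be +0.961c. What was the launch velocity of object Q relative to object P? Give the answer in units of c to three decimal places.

Invert the composition law: u' = (u − v)/(1 − uv/c²).
u' = (0.961 − 0.130) / (1 − (0.961)(0.130)) = 0.8310/0.8751 = 0.9496.

+0.950c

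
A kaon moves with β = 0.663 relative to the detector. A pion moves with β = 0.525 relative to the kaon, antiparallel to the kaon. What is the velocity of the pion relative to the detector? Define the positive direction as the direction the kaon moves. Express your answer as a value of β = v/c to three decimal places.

With v = 0.663 and u' = -0.525 (in units of c),
u = (u' + v)/(1 + u'v/c²):
u = (-0.525 + 0.663) / (1 + (-0.525)·0.663) = 0.1380/0.6519 = 0.2117

β = +0.212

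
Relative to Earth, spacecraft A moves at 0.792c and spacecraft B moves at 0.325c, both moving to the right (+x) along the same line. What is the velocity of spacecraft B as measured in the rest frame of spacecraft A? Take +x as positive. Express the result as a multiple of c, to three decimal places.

-0.629c

β_A = 0.792, β_B = 0.325.
Transform to A's frame with the inverse velocity-addition law: u' = (u − v)/(1 − uv/c²), taking u = β_B and v = β_A.
u' = (0.325 − 0.792) / (1 − (0.792)(0.325)) = -0.4670/0.7426 = -0.6289.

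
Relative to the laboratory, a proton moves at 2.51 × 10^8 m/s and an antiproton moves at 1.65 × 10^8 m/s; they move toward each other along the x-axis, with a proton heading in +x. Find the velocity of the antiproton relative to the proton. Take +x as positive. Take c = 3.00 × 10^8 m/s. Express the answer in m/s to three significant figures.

-2.85 × 10^8 m/s

β_A = 0.837, β_B = -0.550 (dividing each by c = 3.00 × 10^8 m/s).
Transform to A's frame with the inverse velocity-addition law: u' = (u − v)/(1 − uv/c²), taking u = β_B and v = β_A.
u' = (-0.550 − 0.837) / (1 − (0.837)(-0.550)) = -1.3867/1.4602 = -0.9497.
u' = -0.9497 × 3.00 × 10^8 m/s.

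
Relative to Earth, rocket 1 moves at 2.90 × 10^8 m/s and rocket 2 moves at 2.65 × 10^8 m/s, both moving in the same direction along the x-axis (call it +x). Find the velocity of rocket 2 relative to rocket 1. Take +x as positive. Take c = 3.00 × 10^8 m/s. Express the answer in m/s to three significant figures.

-1.71 × 10^8 m/s

β_A = 0.967, β_B = 0.883 (dividing each by c = 3.00 × 10^8 m/s).
Transform to A's frame with the inverse velocity-addition law: u' = (u − v)/(1 − uv/c²), taking u = β_B and v = β_A.
u' = (0.883 − 0.967) / (1 − (0.967)(0.883)) = -0.0833/0.1461 = -0.5703.
u' = -0.5703 × 3.00 × 10^8 m/s.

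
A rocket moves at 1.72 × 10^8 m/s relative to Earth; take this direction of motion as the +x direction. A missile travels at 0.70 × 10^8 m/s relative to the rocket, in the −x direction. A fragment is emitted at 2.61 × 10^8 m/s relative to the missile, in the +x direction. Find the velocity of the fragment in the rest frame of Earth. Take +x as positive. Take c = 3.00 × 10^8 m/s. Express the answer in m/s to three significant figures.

+2.82 × 10^8 m/s

Apply u = (u' + v)/(1 + u'v/c²) successively, working outward toward Earth.
(Dividing each given speed by c = 3.00 × 10^8 m/s to work in units of c.)
Start: velocity of the rocket relative to Earth = 0.5733c.
Compose with the missile (u' = -0.233 in the rocket frame): u_1 = (-0.233 + 0.573) / (1 + (-0.233)·0.573) = 0.3400/0.8662 = 0.3925.
Compose with the fragment (u' = 0.870 in the missile frame): u_2 = (0.870 + 0.393) / (1 + 0.870·0.393) = 1.2625/1.3415 = 0.9411.
So u = 0.9411 × 3.00 × 10^8 m/s.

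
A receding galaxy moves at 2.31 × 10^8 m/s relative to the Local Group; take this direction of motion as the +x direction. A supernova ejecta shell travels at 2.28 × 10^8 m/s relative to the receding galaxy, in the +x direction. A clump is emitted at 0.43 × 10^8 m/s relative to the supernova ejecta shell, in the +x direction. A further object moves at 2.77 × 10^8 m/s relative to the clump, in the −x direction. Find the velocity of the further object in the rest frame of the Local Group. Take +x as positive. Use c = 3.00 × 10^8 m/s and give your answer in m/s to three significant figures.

Apply u = (u' + v)/(1 + u'v/c²) successively, working outward toward the Local Group.
(Dividing each given speed by c = 3.00 × 10^8 m/s to work in units of c.)
Start: velocity of the receding galaxy relative to the Local Group = 0.7700c.
Compose with the supernova ejecta shell (u' = 0.760 in the receding galaxy frame): u_1 = (0.760 + 0.770) / (1 + 0.760·0.770) = 1.5300/1.5852 = 0.9652.
Compose with the clump (u' = 0.143 in the supernova ejecta shell frame): u_2 = (0.143 + 0.965) / (1 + 0.143·0.965) = 1.1085/1.1383 = 0.9738.
Compose with the further object (u' = -0.923 in the clump frame): u_3 = (-0.923 + 0.974) / (1 + (-0.923)·0.974) = 0.0505/0.1009 = 0.5003.
So u = 0.5003 × 3.00 × 10^8 m/s.

+1.50 × 10^8 m/s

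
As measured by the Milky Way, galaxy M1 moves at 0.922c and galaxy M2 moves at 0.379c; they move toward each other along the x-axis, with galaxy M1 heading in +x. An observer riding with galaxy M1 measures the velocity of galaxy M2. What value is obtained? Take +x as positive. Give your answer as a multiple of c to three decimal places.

-0.964c

β_A = 0.922, β_B = -0.379.
Transform to A's frame with the inverse velocity-addition law: u' = (u − v)/(1 − uv/c²), taking u = β_B and v = β_A.
u' = (-0.379 − 0.922) / (1 − (0.922)(-0.379)) = -1.3010/1.3494 = -0.9641.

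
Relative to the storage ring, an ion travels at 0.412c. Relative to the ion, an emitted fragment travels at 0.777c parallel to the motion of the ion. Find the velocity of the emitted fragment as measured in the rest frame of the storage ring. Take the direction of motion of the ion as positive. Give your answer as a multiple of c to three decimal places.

With v = 0.412 and u' = 0.777 (in units of c),
u = (u' + v)/(1 + u'v/c²):
u = (0.777 + 0.412) / (1 + 0.777·0.412) = 1.1890/1.3201 = 0.9007

0.901c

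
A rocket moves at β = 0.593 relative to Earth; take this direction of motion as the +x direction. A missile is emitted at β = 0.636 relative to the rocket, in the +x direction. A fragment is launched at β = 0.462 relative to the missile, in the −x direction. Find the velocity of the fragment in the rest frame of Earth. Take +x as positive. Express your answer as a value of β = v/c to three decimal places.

Apply u = (u' + v)/(1 + u'v/c²) successively, working outward toward Earth.
Start: velocity of the rocket relative to Earth = 0.5930c.
Compose with the missile (u' = 0.636 in the rocket frame): u_1 = (0.636 + 0.593) / (1 + 0.636·0.593) = 1.2290/1.3771 = 0.8924.
Compose with the fragment (u' = -0.462 in the missile frame): u_2 = (-0.462 + 0.892) / (1 + (-0.462)·0.892) = 0.4304/0.5877 = 0.7324.

β = +0.732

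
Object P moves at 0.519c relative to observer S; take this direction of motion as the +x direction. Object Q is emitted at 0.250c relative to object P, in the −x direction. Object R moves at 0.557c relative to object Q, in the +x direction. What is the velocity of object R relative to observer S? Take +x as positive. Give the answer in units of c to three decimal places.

+0.739c

Apply u = (u' + v)/(1 + u'v/c²) successively, working outward toward observer S.
Start: velocity of object P relative to observer S = 0.5190c.
Compose with object Q (u' = -0.250 in object P frame): u_1 = (-0.250 + 0.519) / (1 + (-0.250)·0.519) = 0.2690/0.8702 = 0.3091.
Compose with object R (u' = 0.557 in object Q frame): u_2 = (0.557 + 0.309) / (1 + 0.557·0.309) = 0.8661/1.1722 = 0.7389.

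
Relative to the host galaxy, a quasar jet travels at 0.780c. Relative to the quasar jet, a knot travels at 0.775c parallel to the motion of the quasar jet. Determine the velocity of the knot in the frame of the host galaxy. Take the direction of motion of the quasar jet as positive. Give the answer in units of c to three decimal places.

With v = 0.780 and u' = 0.775 (in units of c),
u = (u' + v)/(1 + u'v/c²):
u = (0.775 + 0.780) / (1 + 0.775·0.780) = 1.5550/1.6045 = 0.9691

0.969c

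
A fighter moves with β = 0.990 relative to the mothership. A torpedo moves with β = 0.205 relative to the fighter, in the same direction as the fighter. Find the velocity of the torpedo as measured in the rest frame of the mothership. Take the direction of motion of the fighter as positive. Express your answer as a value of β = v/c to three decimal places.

β = 0.993

With v = 0.990 and u' = 0.205 (in units of c),
u = (u' + v)/(1 + u'v/c²):
u = (0.205 + 0.990) / (1 + 0.205·0.990) = 1.1950/1.2029 = 0.9934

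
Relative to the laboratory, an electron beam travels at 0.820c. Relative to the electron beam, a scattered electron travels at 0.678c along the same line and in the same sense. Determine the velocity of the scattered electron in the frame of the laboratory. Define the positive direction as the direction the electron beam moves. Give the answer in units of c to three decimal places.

0.963c

With v = 0.820 and u' = 0.678 (in units of c),
u = (u' + v)/(1 + u'v/c²):
u = (0.678 + 0.820) / (1 + 0.678·0.820) = 1.4980/1.5560 = 0.9627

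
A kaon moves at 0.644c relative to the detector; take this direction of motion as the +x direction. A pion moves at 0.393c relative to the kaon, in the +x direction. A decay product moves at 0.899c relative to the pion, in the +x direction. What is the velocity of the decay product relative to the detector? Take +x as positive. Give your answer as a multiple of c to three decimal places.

0.990c

Apply u = (u' + v)/(1 + u'v/c²) successively, working outward toward the detector.
Start: velocity of the kaon relative to the detector = 0.6440c.
Compose with the pion (u' = 0.393 in the kaon frame): u_1 = (0.393 + 0.644) / (1 + 0.393·0.644) = 1.0370/1.2531 = 0.8276.
Compose with the decay product (u' = 0.899 in the pion frame): u_2 = (0.899 + 0.828) / (1 + 0.899·0.828) = 1.7266/1.7440 = 0.9900.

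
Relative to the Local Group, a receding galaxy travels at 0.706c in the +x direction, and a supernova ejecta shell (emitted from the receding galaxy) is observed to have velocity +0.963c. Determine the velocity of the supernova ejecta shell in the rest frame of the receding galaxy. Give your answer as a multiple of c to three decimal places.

Invert the composition law: u' = (u − v)/(1 − uv/c²).
u' = (0.963 − 0.706) / (1 − (0.963)(0.706)) = 0.2570/0.3201 = 0.8028.

+0.803c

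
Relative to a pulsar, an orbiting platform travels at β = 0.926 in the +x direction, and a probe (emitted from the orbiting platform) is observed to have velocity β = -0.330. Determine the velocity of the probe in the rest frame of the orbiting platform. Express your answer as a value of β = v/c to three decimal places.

Invert the composition law: u' = (u − v)/(1 − uv/c²).
u' = (-0.330 − 0.926) / (1 − (-0.330)(0.926)) = -1.2560/1.3056 = -0.9620.

β = -0.962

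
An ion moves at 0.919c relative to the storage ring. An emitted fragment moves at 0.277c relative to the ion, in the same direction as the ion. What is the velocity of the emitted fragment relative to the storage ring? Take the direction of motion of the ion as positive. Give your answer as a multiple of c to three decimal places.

With v = 0.919 and u' = 0.277 (in units of c),
u = (u' + v)/(1 + u'v/c²):
u = (0.277 + 0.919) / (1 + 0.277·0.919) = 1.1960/1.2546 = 0.9533
(Galilean addition would give +1.196c, exceeding c.)

0.953c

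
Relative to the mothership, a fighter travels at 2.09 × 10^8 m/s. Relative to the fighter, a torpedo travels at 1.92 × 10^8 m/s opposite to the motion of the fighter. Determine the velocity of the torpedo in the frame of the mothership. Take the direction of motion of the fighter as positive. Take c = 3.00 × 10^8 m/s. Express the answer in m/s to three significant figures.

In units of c (dividing by 3.00 × 10^8 m/s): v = 0.697, u' = -0.640.
u = (u' + v)/(1 + u'v/c²):
u = (-0.640 + 0.697) / (1 + (-0.640)·0.697) = 0.0567/0.5541 = 0.1023
(Galilean addition would give +0.057c.)
Converting back: u = 0.1023 × 3.00 × 10^8 m/s.

+3.07 × 10^7 m/s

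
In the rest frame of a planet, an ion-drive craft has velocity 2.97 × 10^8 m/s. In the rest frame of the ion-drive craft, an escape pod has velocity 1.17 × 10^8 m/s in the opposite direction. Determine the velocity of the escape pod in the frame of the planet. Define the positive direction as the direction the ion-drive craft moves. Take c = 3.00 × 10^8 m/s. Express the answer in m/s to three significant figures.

In units of c (dividing by 3.00 × 10^8 m/s): v = 0.990, u' = -0.390.
u = (u' + v)/(1 + u'v/c²):
u = (-0.390 + 0.990) / (1 + (-0.390)·0.990) = 0.6000/0.6139 = 0.9774
(Galilean addition would give +0.600c.)
Converting back: u = 0.9774 × 3.00 × 10^8 m/s.

+2.93 × 10^8 m/s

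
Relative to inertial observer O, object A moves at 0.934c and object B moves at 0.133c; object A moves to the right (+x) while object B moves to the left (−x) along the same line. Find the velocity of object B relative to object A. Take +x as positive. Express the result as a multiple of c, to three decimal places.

-0.949c

β_A = 0.934, β_B = -0.133.
Transform to A's frame with the inverse velocity-addition law: u' = (u − v)/(1 − uv/c²), taking u = β_B and v = β_A.
u' = (-0.133 − 0.934) / (1 − (0.934)(-0.133)) = -1.0670/1.1242 = -0.9491.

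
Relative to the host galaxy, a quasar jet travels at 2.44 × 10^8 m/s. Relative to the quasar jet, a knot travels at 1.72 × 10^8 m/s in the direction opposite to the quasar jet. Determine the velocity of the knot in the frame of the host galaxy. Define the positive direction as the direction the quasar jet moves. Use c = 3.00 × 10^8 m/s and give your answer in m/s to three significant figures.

+1.35 × 10^8 m/s

In units of c (dividing by 3.00 × 10^8 m/s): v = 0.813, u' = -0.573.
u = (u' + v)/(1 + u'v/c²):
u = (-0.573 + 0.813) / (1 + (-0.573)·0.813) = 0.2400/0.5337 = 0.4497
(Galilean addition would give +0.240c.)
Converting back: u = 0.4497 × 3.00 × 10^8 m/s.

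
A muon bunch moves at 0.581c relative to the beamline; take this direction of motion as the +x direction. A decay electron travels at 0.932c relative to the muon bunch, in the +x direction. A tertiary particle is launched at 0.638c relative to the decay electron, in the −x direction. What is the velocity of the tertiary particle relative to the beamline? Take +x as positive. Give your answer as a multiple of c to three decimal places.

Apply u = (u' + v)/(1 + u'v/c²) successively, working outward toward the beamline.
Start: velocity of the muon bunch relative to the beamline = 0.5810c.
Compose with the decay electron (u' = 0.932 in the muon bunch frame): u_1 = (0.932 + 0.581) / (1 + 0.932·0.581) = 1.5130/1.5415 = 0.9815.
Compose with the tertiary particle (u' = -0.638 in the decay electron frame): u_2 = (-0.638 + 0.982) / (1 + (-0.638)·0.982) = 0.3435/0.3738 = 0.9190.

+0.919c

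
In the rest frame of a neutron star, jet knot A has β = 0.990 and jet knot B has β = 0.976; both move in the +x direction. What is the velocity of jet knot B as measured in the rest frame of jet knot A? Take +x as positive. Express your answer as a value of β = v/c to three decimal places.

β = -0.415

β_A = 0.990, β_B = 0.976.
Transform to A's frame with the inverse velocity-addition law: u' = (u − v)/(1 − uv/c²), taking u = β_B and v = β_A.
u' = (0.976 − 0.990) / (1 − (0.990)(0.976)) = -0.0140/0.0338 = -0.4147.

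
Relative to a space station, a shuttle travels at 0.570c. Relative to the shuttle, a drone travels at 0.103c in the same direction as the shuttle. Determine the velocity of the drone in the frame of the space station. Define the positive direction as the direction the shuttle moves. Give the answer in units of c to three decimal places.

With v = 0.570 and u' = 0.103 (in units of c),
u = (u' + v)/(1 + u'v/c²):
u = (0.103 + 0.570) / (1 + 0.103·0.570) = 0.6730/1.0587 = 0.6357

0.636c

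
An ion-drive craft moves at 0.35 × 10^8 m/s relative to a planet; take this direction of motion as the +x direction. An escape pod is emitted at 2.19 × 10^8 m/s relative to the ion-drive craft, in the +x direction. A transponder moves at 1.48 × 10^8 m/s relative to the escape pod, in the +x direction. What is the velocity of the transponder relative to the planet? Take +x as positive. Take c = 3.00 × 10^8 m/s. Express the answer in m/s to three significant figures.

Apply u = (u' + v)/(1 + u'v/c²) successively, working outward toward the planet.
(Dividing each given speed by c = 3.00 × 10^8 m/s to work in units of c.)
Start: velocity of the ion-drive craft relative to the planet = 0.1167c.
Compose with the escape pod (u' = 0.730 in the ion-drive craft frame): u_1 = (0.730 + 0.117) / (1 + 0.730·0.117) = 0.8467/1.0852 = 0.7802.
Compose with the transponder (u' = 0.493 in the escape pod frame): u_2 = (0.493 + 0.780) / (1 + 0.493·0.780) = 1.2736/1.3849 = 0.9196.
So u = 0.9196 × 3.00 × 10^8 m/s.

2.76 × 10^8 m/s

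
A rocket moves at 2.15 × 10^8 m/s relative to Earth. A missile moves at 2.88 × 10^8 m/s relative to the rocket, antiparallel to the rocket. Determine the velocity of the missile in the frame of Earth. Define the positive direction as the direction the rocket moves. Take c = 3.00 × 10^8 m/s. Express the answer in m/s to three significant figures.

-2.34 × 10^8 m/s

In units of c (dividing by 3.00 × 10^8 m/s): v = 0.717, u' = -0.960.
u = (u' + v)/(1 + u'v/c²):
u = (-0.960 + 0.717) / (1 + (-0.960)·0.717) = -0.2433/0.3120 = -0.7799
(Galilean addition would give -0.243c.)
Converting back: u = -0.7799 × 3.00 × 10^8 m/s.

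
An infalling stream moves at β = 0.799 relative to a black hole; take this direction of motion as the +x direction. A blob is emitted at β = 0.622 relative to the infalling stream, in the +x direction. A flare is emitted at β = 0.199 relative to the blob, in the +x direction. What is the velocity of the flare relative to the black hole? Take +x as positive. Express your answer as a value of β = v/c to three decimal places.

Apply u = (u' + v)/(1 + u'v/c²) successively, working outward toward the black hole.
Start: velocity of the infalling stream relative to the black hole = 0.7990c.
Compose with the blob (u' = 0.622 in the infalling stream frame): u_1 = (0.622 + 0.799) / (1 + 0.622·0.799) = 1.4210/1.4970 = 0.9492.
Compose with the flare (u' = 0.199 in the blob frame): u_2 = (0.199 + 0.949) / (1 + 0.199·0.949) = 1.1482/1.1889 = 0.9658.

β = 0.966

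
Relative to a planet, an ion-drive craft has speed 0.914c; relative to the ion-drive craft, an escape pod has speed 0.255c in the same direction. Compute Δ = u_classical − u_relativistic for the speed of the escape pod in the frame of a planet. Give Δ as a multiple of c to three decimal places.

Δ = 0.221c

Galilean: u_cl = 0.255 + 0.914 = 1.1690.
Relativistic: u_rel = (0.255 + 0.914) / (1 + 0.255·0.914) = 1.1690/1.2331 = 0.9480.
Δ = 1.1690 − 0.9480 = 0.2210.
(The classical prediction exceeds c; the relativistic result does not.)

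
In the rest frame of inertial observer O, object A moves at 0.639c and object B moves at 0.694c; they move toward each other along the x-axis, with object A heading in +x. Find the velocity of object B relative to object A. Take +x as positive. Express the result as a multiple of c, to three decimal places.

-0.923c

β_A = 0.639, β_B = -0.694.
Transform to A's frame with the inverse velocity-addition law: u' = (u − v)/(1 − uv/c²), taking u = β_B and v = β_A.
u' = (-0.694 − 0.639) / (1 − (0.639)(-0.694)) = -1.3330/1.4435 = -0.9235.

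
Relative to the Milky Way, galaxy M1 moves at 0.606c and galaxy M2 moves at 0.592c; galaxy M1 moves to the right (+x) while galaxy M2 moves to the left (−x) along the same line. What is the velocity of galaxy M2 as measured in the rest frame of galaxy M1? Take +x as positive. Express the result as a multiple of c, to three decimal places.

β_A = 0.606, β_B = -0.592.
Transform to A's frame with the inverse velocity-addition law: u' = (u − v)/(1 − uv/c²), taking u = β_B and v = β_A.
u' = (-0.592 − 0.606) / (1 − (0.606)(-0.592)) = -1.1980/1.3588 = -0.8817.

-0.882c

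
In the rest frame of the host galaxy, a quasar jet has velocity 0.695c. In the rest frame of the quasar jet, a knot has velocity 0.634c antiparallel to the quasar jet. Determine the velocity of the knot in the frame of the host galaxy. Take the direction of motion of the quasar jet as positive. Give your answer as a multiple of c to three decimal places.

With v = 0.695 and u' = -0.634 (in units of c),
u = (u' + v)/(1 + u'v/c²):
u = (-0.634 + 0.695) / (1 + (-0.634)·0.695) = 0.0610/0.5594 = 0.1091

+0.109c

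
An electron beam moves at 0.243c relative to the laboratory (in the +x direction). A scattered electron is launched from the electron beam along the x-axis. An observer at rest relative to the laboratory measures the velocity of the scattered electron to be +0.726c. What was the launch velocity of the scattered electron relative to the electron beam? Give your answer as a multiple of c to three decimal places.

+0.586c

Invert the composition law: u' = (u − v)/(1 − uv/c²).
u' = (0.726 − 0.243) / (1 − (0.726)(0.243)) = 0.4830/0.8236 = 0.5865.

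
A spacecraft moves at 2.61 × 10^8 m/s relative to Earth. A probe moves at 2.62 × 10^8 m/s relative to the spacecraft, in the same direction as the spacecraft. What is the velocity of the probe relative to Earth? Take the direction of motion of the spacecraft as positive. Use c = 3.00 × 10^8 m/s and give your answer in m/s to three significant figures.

2.97 × 10^8 m/s

In units of c (dividing by 3.00 × 10^8 m/s): v = 0.870, u' = 0.873.
u = (u' + v)/(1 + u'v/c²):
u = (0.873 + 0.870) / (1 + 0.873·0.870) = 1.7433/1.7598 = 0.9906
Converting back: u = 0.9906 × 3.00 × 10^8 m/s.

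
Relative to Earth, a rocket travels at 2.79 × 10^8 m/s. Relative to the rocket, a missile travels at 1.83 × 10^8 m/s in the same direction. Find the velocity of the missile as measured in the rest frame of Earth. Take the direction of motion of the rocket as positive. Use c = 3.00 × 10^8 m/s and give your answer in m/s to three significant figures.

In units of c (dividing by 3.00 × 10^8 m/s): v = 0.930, u' = 0.610.
u = (u' + v)/(1 + u'v/c²):
u = (0.610 + 0.930) / (1 + 0.610·0.930) = 1.5400/1.5673 = 0.9826
Converting back: u = 0.9826 × 3.00 × 10^8 m/s.

2.95 × 10^8 m/s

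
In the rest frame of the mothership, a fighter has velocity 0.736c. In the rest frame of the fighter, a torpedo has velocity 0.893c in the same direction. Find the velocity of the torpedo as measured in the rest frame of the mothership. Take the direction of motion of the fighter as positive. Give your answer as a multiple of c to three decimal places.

With v = 0.736 and u' = 0.893 (in units of c),
u = (u' + v)/(1 + u'v/c²):
u = (0.893 + 0.736) / (1 + 0.893·0.736) = 1.6290/1.6572 = 0.9830

0.983c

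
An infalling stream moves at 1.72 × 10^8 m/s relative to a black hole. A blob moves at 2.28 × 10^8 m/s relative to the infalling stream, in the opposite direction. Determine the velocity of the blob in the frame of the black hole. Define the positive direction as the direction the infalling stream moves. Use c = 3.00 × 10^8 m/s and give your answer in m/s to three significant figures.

-9.92 × 10^7 m/s

In units of c (dividing by 3.00 × 10^8 m/s): v = 0.573, u' = -0.760.
u = (u' + v)/(1 + u'v/c²):
u = (-0.760 + 0.573) / (1 + (-0.760)·0.573) = -0.1867/0.5643 = -0.3308
(Galilean addition would give -0.187c.)
Converting back: u = -0.3308 × 3.00 × 10^8 m/s.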